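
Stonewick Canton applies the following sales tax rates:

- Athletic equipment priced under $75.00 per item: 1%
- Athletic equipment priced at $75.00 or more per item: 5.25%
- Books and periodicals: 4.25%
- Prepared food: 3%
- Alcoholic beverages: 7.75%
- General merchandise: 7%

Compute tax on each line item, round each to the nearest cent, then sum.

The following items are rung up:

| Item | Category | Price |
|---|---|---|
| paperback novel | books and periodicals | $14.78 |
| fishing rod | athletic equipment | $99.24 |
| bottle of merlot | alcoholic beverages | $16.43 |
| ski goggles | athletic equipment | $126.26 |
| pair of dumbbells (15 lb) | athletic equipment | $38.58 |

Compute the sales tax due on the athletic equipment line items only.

Fishing rod $99.24: athletic equipment, $75.00 or more → 5.25% → $5.21
Ski goggles $126.26: athletic equipment, $75.00 or more → 5.25% → $6.63
Pair of dumbbells (15 lb) $38.58: athletic equipment, under $75.00 → 1% → $0.39
Tax on athletic equipment = $5.21 + $6.63 + $0.39 = $12.23

$12.23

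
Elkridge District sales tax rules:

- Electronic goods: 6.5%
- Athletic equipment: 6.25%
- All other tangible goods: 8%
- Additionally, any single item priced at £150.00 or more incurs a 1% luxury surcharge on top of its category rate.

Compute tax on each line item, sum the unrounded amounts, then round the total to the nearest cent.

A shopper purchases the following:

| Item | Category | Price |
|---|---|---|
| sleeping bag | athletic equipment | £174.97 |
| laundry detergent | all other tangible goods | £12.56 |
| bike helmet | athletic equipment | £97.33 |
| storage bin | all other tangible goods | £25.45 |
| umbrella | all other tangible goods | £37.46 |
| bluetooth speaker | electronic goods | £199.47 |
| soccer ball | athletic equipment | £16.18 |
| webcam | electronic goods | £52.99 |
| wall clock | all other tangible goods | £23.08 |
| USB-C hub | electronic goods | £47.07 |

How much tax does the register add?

Sleeping bag £174.97: athletic equipment → 6.25% + 1% surcharge = 7.25% → £12.685325
Laundry detergent £12.56: all other tangible goods → 8% → £1.0048
Bike helmet £97.33: athletic equipment → 6.25% → £6.083125
Storage bin £25.45: all other tangible goods → 8% → £2.036
Umbrella £37.46: all other tangible goods → 8% → £2.9968
Bluetooth speaker £199.47: electronic goods → 6.5% + 1% surcharge = 7.5% → £14.96025
Soccer ball £16.18: athletic equipment → 6.25% → £1.01125
Webcam £52.99: electronic goods → 6.5% → £3.44435
Wall clock £23.08: all other tangible goods → 8% → £1.8464
USB-C hub £47.07: electronic goods → 6.5% → £3.05955
Unrounded tax sum = £49.12785 → £49.13

£49.13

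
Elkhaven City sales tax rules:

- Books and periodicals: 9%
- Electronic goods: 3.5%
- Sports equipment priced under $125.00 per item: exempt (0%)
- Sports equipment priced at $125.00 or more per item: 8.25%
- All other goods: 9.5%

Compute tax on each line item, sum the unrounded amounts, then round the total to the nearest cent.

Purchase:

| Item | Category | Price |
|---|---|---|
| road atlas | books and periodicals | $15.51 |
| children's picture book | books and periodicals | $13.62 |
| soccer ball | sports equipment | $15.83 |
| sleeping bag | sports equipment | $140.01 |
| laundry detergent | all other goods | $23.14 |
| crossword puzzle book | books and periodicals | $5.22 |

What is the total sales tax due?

Road atlas $15.51: books and periodicals → 9% → $1.3959
Children's picture book $13.62: books and periodicals → 9% → $1.2258
Soccer ball $15.83: sports equipment, under $125.00 → 0% → $0.00
Sleeping bag $140.01: sports equipment, $125.00 or more → 8.25% → $11.550825
Laundry detergent $23.14: all other goods → 9.5% → $2.1983
Crossword puzzle book $5.22: books and periodicals → 9% → $0.4698
Unrounded tax sum = $16.840625 → $16.84

$16.84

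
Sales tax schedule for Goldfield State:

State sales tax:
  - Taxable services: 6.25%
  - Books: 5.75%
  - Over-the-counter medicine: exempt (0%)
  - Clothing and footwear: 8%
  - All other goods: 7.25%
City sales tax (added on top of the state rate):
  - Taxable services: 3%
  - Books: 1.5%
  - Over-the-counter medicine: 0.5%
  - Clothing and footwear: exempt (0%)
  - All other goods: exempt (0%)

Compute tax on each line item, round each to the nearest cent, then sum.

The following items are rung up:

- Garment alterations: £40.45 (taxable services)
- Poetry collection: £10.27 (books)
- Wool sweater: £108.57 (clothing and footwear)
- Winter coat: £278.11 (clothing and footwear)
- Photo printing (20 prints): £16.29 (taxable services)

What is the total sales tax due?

£36.93

Garment alterations £40.45: taxable services → 6.25% + 3% city = 9.25% → £3.74
Poetry collection £10.27: books → 5.75% + 1.5% city = 7.25% → £0.74
Wool sweater £108.57: clothing and footwear → 8% + 0% city = 8% → £8.69
Winter coat £278.11: clothing and footwear → 8% + 0% city = 8% → £22.25
Photo printing (20 prints) £16.29: taxable services → 6.25% + 3% city = 9.25% → £1.51
Total tax = £3.74 + £0.74 + £8.69 + £22.25 + £1.51 = £36.93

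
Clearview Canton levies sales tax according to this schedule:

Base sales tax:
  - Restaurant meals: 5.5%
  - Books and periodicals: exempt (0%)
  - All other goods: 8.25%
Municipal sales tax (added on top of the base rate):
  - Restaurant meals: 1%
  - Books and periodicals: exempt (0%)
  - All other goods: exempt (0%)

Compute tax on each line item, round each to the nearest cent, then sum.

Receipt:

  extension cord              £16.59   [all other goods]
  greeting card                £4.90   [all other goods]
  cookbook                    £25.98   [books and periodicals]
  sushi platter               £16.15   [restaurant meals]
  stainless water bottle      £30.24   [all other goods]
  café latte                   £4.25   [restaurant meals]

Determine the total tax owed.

£5.59

Extension cord £16.59: all other goods → 8.25% + 0% municipal = 8.25% → £1.37
Greeting card £4.90: all other goods → 8.25% + 0% municipal = 8.25% → £0.40
Cookbook £25.98: books and periodicals → 0% + 0% municipal = 0% → £0.00
Sushi platter £16.15: restaurant meals → 5.5% + 1% municipal = 6.5% → £1.05
Stainless water bottle £30.24: all other goods → 8.25% + 0% municipal = 8.25% → £2.49
Café latte £4.25: restaurant meals → 5.5% + 1% municipal = 6.5% → £0.28
Total tax = £1.37 + £0.40 + £1.05 + £2.49 + £0.28 = £5.59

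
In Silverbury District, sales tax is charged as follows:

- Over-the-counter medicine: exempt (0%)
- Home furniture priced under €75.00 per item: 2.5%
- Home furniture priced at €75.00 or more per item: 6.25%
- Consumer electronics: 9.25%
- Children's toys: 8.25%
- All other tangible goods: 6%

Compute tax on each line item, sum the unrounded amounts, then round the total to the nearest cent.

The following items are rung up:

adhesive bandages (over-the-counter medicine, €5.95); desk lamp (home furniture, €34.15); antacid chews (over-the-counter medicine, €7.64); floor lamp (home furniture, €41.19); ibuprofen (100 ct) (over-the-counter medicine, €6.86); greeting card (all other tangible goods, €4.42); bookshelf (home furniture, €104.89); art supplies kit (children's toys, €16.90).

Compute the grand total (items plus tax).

€232.10

Adhesive bandages €5.95: over-the-counter medicine → 0% → €0.00
Desk lamp €34.15: home furniture, under €75.00 → 2.5% → €0.85375
Antacid chews €7.64: over-the-counter medicine → 0% → €0.00
Floor lamp €41.19: home furniture, under €75.00 → 2.5% → €1.02975
Ibuprofen (100 ct) €6.86: over-the-counter medicine → 0% → €0.00
Greeting card €4.42: all other tangible goods → 6% → €0.2652
Bookshelf €104.89: home furniture, €75.00 or more → 6.25% → €6.555625
Art supplies kit €16.90: children's toys → 8.25% → €1.39425
Subtotal = €222.00; unrounded tax = €10.098575 → €10.10; total due = €232.10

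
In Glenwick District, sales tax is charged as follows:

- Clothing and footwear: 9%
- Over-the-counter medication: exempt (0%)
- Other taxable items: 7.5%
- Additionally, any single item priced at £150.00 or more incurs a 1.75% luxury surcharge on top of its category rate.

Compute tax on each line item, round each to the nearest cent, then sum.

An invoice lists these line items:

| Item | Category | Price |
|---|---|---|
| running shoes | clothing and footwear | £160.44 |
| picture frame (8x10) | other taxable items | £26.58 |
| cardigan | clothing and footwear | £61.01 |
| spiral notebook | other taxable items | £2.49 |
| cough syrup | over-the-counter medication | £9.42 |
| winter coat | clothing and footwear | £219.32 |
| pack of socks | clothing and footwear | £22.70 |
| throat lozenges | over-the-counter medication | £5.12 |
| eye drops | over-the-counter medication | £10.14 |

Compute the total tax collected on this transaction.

Running shoes £160.44: clothing and footwear → 9% + 1.75% surcharge = 10.75% → £17.25
Picture frame (8x10) £26.58: other taxable items → 7.5% → £1.99
Cardigan £61.01: clothing and footwear → 9% → £5.49
Spiral notebook £2.49: other taxable items → 7.5% → £0.19
Cough syrup £9.42: over-the-counter medication → 0% → £0.00
Winter coat £219.32: clothing and footwear → 9% + 1.75% surcharge = 10.75% → £23.58
Pack of socks £22.70: clothing and footwear → 9% → £2.04
Throat lozenges £5.12: over-the-counter medication → 0% → £0.00
Eye drops £10.14: over-the-counter medication → 0% → £0.00
Total tax = £17.25 + £1.99 + £5.49 + £0.19 + £23.58 + £2.04 = £50.54

£50.54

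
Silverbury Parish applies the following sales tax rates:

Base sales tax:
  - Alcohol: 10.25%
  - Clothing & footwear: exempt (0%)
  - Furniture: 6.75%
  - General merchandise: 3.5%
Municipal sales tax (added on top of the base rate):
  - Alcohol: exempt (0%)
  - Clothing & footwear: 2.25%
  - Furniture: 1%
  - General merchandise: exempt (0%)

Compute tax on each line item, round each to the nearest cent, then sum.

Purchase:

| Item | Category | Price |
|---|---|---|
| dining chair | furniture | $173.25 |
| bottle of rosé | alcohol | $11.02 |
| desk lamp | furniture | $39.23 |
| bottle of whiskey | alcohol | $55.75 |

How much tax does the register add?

$23.31

Dining chair $173.25: furniture → 6.75% + 1% municipal = 7.75% → $13.43
Bottle of rosé $11.02: alcohol → 10.25% + 0% municipal = 10.25% → $1.13
Desk lamp $39.23: furniture → 6.75% + 1% municipal = 7.75% → $3.04
Bottle of whiskey $55.75: alcohol → 10.25% + 0% municipal = 10.25% → $5.71
Total tax = $13.43 + $1.13 + $3.04 + $5.71 = $23.31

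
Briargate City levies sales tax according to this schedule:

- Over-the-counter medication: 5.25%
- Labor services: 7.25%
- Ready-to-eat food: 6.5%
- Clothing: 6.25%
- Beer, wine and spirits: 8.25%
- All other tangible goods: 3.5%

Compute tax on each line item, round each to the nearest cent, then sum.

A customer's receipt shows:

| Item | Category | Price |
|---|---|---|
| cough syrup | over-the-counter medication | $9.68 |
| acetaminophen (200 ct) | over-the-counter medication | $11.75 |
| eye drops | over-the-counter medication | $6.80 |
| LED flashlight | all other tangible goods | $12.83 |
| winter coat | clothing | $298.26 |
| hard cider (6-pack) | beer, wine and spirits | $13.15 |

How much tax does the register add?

Cough syrup $9.68: over-the-counter medication → 5.25% → $0.51
Acetaminophen (200 ct) $11.75: over-the-counter medication → 5.25% → $0.62
Eye drops $6.80: over-the-counter medication → 5.25% → $0.36
LED flashlight $12.83: all other tangible goods → 3.5% → $0.45
Winter coat $298.26: clothing → 6.25% → $18.64
Hard cider (6-pack) $13.15: beer, wine and spirits → 8.25% → $1.08
Total tax = $0.51 + $0.62 + $0.36 + $0.45 + $18.64 + $1.08 = $21.66

$21.66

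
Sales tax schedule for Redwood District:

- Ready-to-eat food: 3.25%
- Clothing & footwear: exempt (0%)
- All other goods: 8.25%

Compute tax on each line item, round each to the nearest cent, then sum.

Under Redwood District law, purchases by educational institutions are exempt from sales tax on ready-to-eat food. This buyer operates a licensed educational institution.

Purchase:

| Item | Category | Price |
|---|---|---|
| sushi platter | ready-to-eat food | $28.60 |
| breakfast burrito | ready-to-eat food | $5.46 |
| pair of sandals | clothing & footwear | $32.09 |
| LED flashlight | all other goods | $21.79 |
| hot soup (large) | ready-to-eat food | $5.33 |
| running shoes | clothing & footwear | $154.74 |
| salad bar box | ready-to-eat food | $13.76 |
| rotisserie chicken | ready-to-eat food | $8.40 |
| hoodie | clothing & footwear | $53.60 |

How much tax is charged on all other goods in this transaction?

$1.80

LED flashlight $21.79: all other goods → 8.25% → $1.80
Tax on all other goods = $1.80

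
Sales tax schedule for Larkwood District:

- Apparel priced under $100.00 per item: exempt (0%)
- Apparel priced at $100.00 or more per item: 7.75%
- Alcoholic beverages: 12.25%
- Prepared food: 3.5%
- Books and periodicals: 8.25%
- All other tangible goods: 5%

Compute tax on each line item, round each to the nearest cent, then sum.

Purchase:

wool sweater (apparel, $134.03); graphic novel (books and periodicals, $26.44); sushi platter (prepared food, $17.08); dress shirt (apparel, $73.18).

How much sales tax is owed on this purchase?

Wool sweater $134.03: apparel, $100.00 or more → 7.75% → $10.39
Graphic novel $26.44: books and periodicals → 8.25% → $2.18
Sushi platter $17.08: prepared food → 3.5% → $0.60
Dress shirt $73.18: apparel, under $100.00 → 0% → $0.00
Total tax = $10.39 + $2.18 + $0.60 = $13.17

$13.17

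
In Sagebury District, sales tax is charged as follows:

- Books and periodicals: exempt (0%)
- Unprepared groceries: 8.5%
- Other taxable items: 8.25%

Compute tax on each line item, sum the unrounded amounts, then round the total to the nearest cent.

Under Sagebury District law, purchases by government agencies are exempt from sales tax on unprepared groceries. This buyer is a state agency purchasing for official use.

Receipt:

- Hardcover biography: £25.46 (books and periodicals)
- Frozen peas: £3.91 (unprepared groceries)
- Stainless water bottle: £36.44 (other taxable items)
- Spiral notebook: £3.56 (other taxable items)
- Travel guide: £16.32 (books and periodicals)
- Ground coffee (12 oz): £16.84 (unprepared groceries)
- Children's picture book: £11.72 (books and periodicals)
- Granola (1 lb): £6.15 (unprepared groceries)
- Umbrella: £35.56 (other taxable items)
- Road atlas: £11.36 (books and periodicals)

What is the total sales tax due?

Hardcover biography £25.46: books and periodicals → 0% → £0.00
Frozen peas £3.91: unprepared groceries, buyer-exempt → 0% → £0.00
Stainless water bottle £36.44: other taxable items → 8.25% → £3.0063
Spiral notebook £3.56: other taxable items → 8.25% → £0.2937
Travel guide £16.32: books and periodicals → 0% → £0.00
Ground coffee (12 oz) £16.84: unprepared groceries, buyer-exempt → 0% → £0.00
Children's picture book £11.72: books and periodicals → 0% → £0.00
Granola (1 lb) £6.15: unprepared groceries, buyer-exempt → 0% → £0.00
Umbrella £35.56: other taxable items → 8.25% → £2.9337
Road atlas £11.36: books and periodicals → 0% → £0.00
Unrounded tax sum = £6.2337 → £6.23

£6.23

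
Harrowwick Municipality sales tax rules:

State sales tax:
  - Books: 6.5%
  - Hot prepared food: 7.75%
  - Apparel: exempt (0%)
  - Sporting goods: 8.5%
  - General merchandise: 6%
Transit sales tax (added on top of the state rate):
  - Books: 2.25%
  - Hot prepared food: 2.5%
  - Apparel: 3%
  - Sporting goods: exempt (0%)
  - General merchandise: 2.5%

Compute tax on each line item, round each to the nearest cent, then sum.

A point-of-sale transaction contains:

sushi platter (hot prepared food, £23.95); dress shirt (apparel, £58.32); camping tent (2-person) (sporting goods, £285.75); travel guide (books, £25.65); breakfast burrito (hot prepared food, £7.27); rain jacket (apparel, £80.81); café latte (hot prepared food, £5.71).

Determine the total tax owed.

Sushi platter £23.95: hot prepared food → 7.75% + 2.5% transit = 10.25% → £2.45
Dress shirt £58.32: apparel → 0% + 3% transit = 3% → £1.75
Camping tent (2-person) £285.75: sporting goods → 8.5% + 0% transit = 8.5% → £24.29
Travel guide £25.65: books → 6.5% + 2.25% transit = 8.75% → £2.24
Breakfast burrito £7.27: hot prepared food → 7.75% + 2.5% transit = 10.25% → £0.75
Rain jacket £80.81: apparel → 0% + 3% transit = 3% → £2.42
Café latte £5.71: hot prepared food → 7.75% + 2.5% transit = 10.25% → £0.59
Total tax = £2.45 + £1.75 + £24.29 + £2.24 + £0.75 + £2.42 + £0.59 = £34.49

£34.49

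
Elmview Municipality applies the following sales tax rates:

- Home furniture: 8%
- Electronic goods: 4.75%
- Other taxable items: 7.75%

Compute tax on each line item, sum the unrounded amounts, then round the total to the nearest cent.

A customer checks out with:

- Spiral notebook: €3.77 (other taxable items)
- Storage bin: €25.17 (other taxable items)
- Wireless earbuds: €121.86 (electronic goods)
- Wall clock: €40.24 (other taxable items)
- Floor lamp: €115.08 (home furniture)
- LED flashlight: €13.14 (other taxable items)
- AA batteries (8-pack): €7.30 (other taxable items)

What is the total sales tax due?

€21.94

Spiral notebook €3.77: other taxable items → 7.75% → €0.292175
Storage bin €25.17: other taxable items → 7.75% → €1.950675
Wireless earbuds €121.86: electronic goods → 4.75% → €5.78835
Wall clock €40.24: other taxable items → 7.75% → €3.1186
Floor lamp €115.08: home furniture → 8% → €9.2064
LED flashlight €13.14: other taxable items → 7.75% → €1.01835
AA batteries (8-pack) €7.30: other taxable items → 7.75% → €0.56575
Unrounded tax sum = €21.9403 → €21.94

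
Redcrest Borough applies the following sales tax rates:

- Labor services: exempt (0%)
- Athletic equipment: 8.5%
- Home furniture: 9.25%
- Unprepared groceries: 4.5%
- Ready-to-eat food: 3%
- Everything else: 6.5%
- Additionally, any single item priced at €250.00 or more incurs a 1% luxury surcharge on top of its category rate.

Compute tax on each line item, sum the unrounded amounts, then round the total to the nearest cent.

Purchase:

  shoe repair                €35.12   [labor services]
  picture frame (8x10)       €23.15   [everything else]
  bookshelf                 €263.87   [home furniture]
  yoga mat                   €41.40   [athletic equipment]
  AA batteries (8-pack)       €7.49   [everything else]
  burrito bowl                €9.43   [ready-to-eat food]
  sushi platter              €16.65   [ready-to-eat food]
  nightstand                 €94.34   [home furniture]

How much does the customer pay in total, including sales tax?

Shoe repair €35.12: labor services → 0% → €0.00
Picture frame (8x10) €23.15: everything else → 6.5% → €1.50475
Bookshelf €263.87: home furniture → 9.25% + 1% surcharge = 10.25% → €27.046675
Yoga mat €41.40: athletic equipment → 8.5% → €3.519
AA batteries (8-pack) €7.49: everything else → 6.5% → €0.48685
Burrito bowl €9.43: ready-to-eat food → 3% → €0.2829
Sushi platter €16.65: ready-to-eat food → 3% → €0.4995
Nightstand €94.34: home furniture → 9.25% → €8.72645
Subtotal = €491.45; unrounded tax = €42.066125 → €42.07; total due = €533.52

€533.52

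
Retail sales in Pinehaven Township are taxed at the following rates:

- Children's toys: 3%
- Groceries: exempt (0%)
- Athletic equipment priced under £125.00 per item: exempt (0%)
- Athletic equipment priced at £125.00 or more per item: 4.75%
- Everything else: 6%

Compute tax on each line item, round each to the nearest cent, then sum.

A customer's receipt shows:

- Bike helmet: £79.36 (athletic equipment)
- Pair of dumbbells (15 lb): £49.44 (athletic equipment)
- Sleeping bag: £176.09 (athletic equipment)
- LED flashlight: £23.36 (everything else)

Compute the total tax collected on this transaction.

£9.76

Bike helmet £79.36: athletic equipment, under £125.00 → 0% → £0.00
Pair of dumbbells (15 lb) £49.44: athletic equipment, under £125.00 → 0% → £0.00
Sleeping bag £176.09: athletic equipment, £125.00 or more → 4.75% → £8.36
LED flashlight £23.36: everything else → 6% → £1.40
Total tax = £8.36 + £1.40 = £9.76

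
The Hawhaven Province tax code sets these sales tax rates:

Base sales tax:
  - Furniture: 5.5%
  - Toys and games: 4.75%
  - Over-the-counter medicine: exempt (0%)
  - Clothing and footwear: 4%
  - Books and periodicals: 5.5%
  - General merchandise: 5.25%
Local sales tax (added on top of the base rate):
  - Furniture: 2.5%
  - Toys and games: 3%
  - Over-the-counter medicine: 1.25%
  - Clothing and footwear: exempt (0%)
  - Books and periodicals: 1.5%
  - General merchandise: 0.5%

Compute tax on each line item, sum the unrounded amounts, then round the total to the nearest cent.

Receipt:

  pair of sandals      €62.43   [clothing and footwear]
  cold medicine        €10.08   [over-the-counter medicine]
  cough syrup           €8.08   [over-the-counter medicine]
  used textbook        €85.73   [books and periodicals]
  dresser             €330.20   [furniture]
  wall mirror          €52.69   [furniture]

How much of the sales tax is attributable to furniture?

Dresser €330.20: furniture → 5.5% + 2.5% local = 8% → €26.416
Wall mirror €52.69: furniture → 5.5% + 2.5% local = 8% → €4.2152
Tax on furniture: unrounded sum = €30.6312 → €30.63

€30.63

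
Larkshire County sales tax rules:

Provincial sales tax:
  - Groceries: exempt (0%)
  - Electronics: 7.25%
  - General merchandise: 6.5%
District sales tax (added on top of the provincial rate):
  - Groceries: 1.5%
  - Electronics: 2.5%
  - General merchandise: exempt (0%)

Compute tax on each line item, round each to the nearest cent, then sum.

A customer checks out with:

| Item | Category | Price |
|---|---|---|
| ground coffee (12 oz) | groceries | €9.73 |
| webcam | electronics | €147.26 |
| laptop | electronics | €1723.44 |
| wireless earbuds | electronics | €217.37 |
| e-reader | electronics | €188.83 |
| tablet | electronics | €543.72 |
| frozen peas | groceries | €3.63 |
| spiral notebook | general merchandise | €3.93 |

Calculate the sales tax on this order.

€275.47

Ground coffee (12 oz) €9.73: groceries → 0% + 1.5% district = 1.5% → €0.15
Webcam €147.26: electronics → 7.25% + 2.5% district = 9.75% → €14.36
Laptop €1723.44: electronics → 7.25% + 2.5% district = 9.75% → €168.04
Wireless earbuds €217.37: electronics → 7.25% + 2.5% district = 9.75% → €21.19
E-reader €188.83: electronics → 7.25% + 2.5% district = 9.75% → €18.41
Tablet €543.72: electronics → 7.25% + 2.5% district = 9.75% → €53.01
Frozen peas €3.63: groceries → 0% + 1.5% district = 1.5% → €0.05
Spiral notebook €3.93: general merchandise → 6.5% + 0% district = 6.5% → €0.26
Total tax = €0.15 + €14.36 + €168.04 + €21.19 + €18.41 + €53.01 + €0.05 + €0.26 = €275.47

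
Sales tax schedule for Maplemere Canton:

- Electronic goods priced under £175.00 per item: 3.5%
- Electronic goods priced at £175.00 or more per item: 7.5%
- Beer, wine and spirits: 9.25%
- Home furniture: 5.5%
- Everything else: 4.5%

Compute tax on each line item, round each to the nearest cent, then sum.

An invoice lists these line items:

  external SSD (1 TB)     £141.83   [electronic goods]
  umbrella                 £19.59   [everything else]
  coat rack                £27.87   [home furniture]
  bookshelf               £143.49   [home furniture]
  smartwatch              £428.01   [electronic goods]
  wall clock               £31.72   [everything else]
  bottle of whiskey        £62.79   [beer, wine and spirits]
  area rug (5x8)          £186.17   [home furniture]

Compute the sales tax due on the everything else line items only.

£2.31

Umbrella £19.59: everything else → 4.5% → £0.88
Wall clock £31.72: everything else → 4.5% → £1.43
Tax on everything else = £0.88 + £1.43 = £2.31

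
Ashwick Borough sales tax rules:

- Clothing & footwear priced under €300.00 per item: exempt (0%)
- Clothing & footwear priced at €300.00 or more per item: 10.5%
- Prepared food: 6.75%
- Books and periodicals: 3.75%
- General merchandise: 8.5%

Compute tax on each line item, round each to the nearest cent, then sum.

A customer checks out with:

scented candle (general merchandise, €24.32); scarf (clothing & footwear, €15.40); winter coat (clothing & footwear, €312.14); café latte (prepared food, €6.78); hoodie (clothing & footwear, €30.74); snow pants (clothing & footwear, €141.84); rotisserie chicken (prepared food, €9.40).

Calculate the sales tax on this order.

Scented candle €24.32: general merchandise → 8.5% → €2.07
Scarf €15.40: clothing & footwear, under €300.00 → 0% → €0.00
Winter coat €312.14: clothing & footwear, €300.00 or more → 10.5% → €32.77
Café latte €6.78: prepared food → 6.75% → €0.46
Hoodie €30.74: clothing & footwear, under €300.00 → 0% → €0.00
Snow pants €141.84: clothing & footwear, under €300.00 → 0% → €0.00
Rotisserie chicken €9.40: prepared food → 6.75% → €0.63
Total tax = €2.07 + €32.77 + €0.46 + €0.63 = €35.93

€35.93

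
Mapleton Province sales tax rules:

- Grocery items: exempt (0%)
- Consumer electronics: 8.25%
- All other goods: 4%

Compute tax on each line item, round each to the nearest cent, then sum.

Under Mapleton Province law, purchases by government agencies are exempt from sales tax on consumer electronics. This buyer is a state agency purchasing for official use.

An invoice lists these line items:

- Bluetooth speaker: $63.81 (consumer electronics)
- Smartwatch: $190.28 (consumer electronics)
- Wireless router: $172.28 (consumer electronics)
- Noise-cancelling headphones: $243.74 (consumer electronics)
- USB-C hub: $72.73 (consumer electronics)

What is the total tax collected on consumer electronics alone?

$0.00

Bluetooth speaker $63.81: consumer electronics, buyer-exempt → 0% → $0.00
Smartwatch $190.28: consumer electronics, buyer-exempt → 0% → $0.00
Wireless router $172.28: consumer electronics, buyer-exempt → 0% → $0.00
Noise-cancelling headphones $243.74: consumer electronics, buyer-exempt → 0% → $0.00
USB-C hub $72.73: consumer electronics, buyer-exempt → 0% → $0.00
Tax on consumer electronics = $0.00 + $0.00 + $0.00 + $0.00 + $0.00 = $0.00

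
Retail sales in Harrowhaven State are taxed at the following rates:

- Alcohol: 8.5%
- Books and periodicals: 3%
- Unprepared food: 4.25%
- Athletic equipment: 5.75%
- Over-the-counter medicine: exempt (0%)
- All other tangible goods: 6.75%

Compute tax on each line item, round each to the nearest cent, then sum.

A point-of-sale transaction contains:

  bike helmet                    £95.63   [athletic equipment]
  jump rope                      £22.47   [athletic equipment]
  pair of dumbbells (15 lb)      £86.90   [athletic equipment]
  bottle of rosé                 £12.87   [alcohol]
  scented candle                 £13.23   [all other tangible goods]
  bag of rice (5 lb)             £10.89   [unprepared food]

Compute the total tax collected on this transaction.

£14.23

Bike helmet £95.63: athletic equipment → 5.75% → £5.50
Jump rope £22.47: athletic equipment → 5.75% → £1.29
Pair of dumbbells (15 lb) £86.90: athletic equipment → 5.75% → £5.00
Bottle of rosé £12.87: alcohol → 8.5% → £1.09
Scented candle £13.23: all other tangible goods → 6.75% → £0.89
Bag of rice (5 lb) £10.89: unprepared food → 4.25% → £0.46
Total tax = £5.50 + £1.29 + £5.00 + £1.09 + £0.89 + £0.46 = £14.23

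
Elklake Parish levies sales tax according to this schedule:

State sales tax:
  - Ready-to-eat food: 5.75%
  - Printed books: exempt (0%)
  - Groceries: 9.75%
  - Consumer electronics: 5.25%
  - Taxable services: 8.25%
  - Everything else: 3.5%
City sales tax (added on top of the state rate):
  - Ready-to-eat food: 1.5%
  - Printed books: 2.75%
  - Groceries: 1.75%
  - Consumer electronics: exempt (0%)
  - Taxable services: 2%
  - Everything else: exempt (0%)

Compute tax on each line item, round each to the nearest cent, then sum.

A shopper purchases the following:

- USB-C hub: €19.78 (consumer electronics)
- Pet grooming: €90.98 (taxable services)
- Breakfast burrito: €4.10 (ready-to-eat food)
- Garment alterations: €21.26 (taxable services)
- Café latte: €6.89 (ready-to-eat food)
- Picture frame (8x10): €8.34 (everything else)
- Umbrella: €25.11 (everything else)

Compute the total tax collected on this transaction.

€14.52

USB-C hub €19.78: consumer electronics → 5.25% + 0% city = 5.25% → €1.04
Pet grooming €90.98: taxable services → 8.25% + 2% city = 10.25% → €9.33
Breakfast burrito €4.10: ready-to-eat food → 5.75% + 1.5% city = 7.25% → €0.30
Garment alterations €21.26: taxable services → 8.25% + 2% city = 10.25% → €2.18
Café latte €6.89: ready-to-eat food → 5.75% + 1.5% city = 7.25% → €0.50
Picture frame (8x10) €8.34: everything else → 3.5% + 0% city = 3.5% → €0.29
Umbrella €25.11: everything else → 3.5% + 0% city = 3.5% → €0.88
Total tax = €1.04 + €9.33 + €0.30 + €2.18 + €0.50 + €0.29 + €0.88 = €14.52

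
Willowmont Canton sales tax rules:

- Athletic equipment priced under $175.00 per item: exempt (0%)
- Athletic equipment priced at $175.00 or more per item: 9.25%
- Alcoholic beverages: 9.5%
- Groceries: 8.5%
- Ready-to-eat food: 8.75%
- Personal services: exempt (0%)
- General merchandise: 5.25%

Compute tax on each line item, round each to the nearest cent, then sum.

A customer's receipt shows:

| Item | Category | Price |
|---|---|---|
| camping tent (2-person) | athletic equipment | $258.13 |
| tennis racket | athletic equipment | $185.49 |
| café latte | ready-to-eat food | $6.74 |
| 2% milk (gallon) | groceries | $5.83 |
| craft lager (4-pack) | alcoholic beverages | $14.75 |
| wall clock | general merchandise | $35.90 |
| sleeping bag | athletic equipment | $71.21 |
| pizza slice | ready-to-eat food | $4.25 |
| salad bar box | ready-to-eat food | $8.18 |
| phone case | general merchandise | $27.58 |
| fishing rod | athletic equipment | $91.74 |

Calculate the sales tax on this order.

$47.95

Camping tent (2-person) $258.13: athletic equipment, $175.00 or more → 9.25% → $23.88
Tennis racket $185.49: athletic equipment, $175.00 or more → 9.25% → $17.16
Café latte $6.74: ready-to-eat food → 8.75% → $0.59
2% milk (gallon) $5.83: groceries → 8.5% → $0.50
Craft lager (4-pack) $14.75: alcoholic beverages → 9.5% → $1.40
Wall clock $35.90: general merchandise → 5.25% → $1.88
Sleeping bag $71.21: athletic equipment, under $175.00 → 0% → $0.00
Pizza slice $4.25: ready-to-eat food → 8.75% → $0.37
Salad bar box $8.18: ready-to-eat food → 8.75% → $0.72
Phone case $27.58: general merchandise → 5.25% → $1.45
Fishing rod $91.74: athletic equipment, under $175.00 → 0% → $0.00
Total tax = $23.88 + $17.16 + $0.59 + $0.50 + $1.40 + $1.88 + $0.37 + $0.72 + $1.45 = $47.95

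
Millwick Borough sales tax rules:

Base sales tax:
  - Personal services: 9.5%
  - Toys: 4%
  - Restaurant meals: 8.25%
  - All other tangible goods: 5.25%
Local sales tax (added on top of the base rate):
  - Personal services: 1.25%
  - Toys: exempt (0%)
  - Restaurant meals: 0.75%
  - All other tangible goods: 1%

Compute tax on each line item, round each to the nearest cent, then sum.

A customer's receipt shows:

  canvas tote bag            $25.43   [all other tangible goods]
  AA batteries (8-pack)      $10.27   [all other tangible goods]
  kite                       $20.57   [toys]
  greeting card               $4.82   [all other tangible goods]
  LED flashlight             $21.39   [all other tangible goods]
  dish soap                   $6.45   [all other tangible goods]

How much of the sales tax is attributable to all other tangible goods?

$4.27

Canvas tote bag $25.43: all other tangible goods → 5.25% + 1% local = 6.25% → $1.59
AA batteries (8-pack) $10.27: all other tangible goods → 5.25% + 1% local = 6.25% → $0.64
Greeting card $4.82: all other tangible goods → 5.25% + 1% local = 6.25% → $0.30
LED flashlight $21.39: all other tangible goods → 5.25% + 1% local = 6.25% → $1.34
Dish soap $6.45: all other tangible goods → 5.25% + 1% local = 6.25% → $0.40
Tax on all other tangible goods = $1.59 + $0.64 + $0.30 + $1.34 + $0.40 = $4.27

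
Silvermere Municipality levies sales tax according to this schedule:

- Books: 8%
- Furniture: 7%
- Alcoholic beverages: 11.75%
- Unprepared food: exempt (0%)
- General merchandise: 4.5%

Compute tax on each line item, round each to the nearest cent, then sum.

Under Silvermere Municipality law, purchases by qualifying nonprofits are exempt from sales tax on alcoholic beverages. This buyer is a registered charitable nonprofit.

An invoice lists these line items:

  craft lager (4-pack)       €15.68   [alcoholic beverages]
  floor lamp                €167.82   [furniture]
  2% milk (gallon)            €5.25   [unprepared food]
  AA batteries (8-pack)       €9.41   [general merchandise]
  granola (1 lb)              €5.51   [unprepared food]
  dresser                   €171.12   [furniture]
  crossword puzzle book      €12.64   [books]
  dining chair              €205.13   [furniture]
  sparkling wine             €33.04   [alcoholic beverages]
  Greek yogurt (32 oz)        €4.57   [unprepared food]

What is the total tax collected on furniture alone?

€38.09

Floor lamp €167.82: furniture → 7% → €11.75
Dresser €171.12: furniture → 7% → €11.98
Dining chair €205.13: furniture → 7% → €14.36
Tax on furniture = €11.75 + €11.98 + €14.36 = €38.09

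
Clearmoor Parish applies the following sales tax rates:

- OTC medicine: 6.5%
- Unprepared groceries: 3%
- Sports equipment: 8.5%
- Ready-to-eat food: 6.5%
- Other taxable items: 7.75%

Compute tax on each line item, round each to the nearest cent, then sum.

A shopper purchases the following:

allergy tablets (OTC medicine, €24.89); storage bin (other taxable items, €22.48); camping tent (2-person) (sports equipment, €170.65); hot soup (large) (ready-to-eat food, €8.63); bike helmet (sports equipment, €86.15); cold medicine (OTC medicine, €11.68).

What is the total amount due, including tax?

Allergy tablets €24.89: OTC medicine → 6.5% → €1.62
Storage bin €22.48: other taxable items → 7.75% → €1.74
Camping tent (2-person) €170.65: sports equipment → 8.5% → €14.51
Hot soup (large) €8.63: ready-to-eat food → 6.5% → €0.56
Bike helmet €86.15: sports equipment → 8.5% → €7.32
Cold medicine €11.68: OTC medicine → 6.5% → €0.76
Subtotal = €324.48; tax = €26.51; total due = €350.99

€350.99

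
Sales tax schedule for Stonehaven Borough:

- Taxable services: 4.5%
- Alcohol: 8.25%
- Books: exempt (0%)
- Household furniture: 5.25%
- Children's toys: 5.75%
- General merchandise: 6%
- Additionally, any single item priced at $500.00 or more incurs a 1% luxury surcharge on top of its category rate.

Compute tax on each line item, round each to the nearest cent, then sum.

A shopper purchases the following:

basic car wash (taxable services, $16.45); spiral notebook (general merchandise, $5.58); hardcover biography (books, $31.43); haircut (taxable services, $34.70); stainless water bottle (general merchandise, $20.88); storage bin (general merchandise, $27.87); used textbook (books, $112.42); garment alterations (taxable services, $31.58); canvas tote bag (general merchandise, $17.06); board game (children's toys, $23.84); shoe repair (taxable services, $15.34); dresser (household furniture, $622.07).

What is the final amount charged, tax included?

$1008.15

Basic car wash $16.45: taxable services → 4.5% → $0.74
Spiral notebook $5.58: general merchandise → 6% → $0.33
Hardcover biography $31.43: books → 0% → $0.00
Haircut $34.70: taxable services → 4.5% → $1.56
Stainless water bottle $20.88: general merchandise → 6% → $1.25
Storage bin $27.87: general merchandise → 6% → $1.67
Used textbook $112.42: books → 0% → $0.00
Garment alterations $31.58: taxable services → 4.5% → $1.42
Canvas tote bag $17.06: general merchandise → 6% → $1.02
Board game $23.84: children's toys → 5.75% → $1.37
Shoe repair $15.34: taxable services → 4.5% → $0.69
Dresser $622.07: household furniture → 5.25% + 1% surcharge = 6.25% → $38.88
Subtotal = $959.22; tax = $48.93; total due = $1008.15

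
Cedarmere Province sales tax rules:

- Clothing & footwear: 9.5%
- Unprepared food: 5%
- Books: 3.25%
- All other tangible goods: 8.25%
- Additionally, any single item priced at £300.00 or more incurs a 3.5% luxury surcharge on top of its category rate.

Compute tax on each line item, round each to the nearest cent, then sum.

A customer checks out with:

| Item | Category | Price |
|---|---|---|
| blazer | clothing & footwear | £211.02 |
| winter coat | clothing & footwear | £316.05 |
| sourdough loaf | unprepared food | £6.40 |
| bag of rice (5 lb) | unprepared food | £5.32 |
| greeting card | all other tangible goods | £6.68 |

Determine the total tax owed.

Blazer £211.02: clothing & footwear → 9.5% → £20.05
Winter coat £316.05: clothing & footwear → 9.5% + 3.5% surcharge = 13% → £41.09
Sourdough loaf £6.40: unprepared food → 5% → £0.32
Bag of rice (5 lb) £5.32: unprepared food → 5% → £0.27
Greeting card £6.68: all other tangible goods → 8.25% → £0.55
Total tax = £20.05 + £41.09 + £0.32 + £0.27 + £0.55 = £62.28

£62.28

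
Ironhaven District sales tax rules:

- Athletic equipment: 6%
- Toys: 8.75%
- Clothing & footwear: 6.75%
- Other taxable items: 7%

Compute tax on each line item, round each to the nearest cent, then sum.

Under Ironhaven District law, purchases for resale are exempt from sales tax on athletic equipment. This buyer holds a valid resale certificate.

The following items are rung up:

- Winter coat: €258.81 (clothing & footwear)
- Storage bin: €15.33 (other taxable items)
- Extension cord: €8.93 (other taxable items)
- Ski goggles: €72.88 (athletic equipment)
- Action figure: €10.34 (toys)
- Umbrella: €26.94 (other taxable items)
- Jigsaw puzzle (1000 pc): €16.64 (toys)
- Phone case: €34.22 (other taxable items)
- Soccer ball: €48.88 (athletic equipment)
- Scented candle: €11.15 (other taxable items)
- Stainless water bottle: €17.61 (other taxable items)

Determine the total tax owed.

€27.83

Winter coat €258.81: clothing & footwear → 6.75% → €17.47
Storage bin €15.33: other taxable items → 7% → €1.07
Extension cord €8.93: other taxable items → 7% → €0.63
Ski goggles €72.88: athletic equipment, buyer-exempt → 0% → €0.00
Action figure €10.34: toys → 8.75% → €0.90
Umbrella €26.94: other taxable items → 7% → €1.89
Jigsaw puzzle (1000 pc) €16.64: toys → 8.75% → €1.46
Phone case €34.22: other taxable items → 7% → €2.40
Soccer ball €48.88: athletic equipment, buyer-exempt → 0% → €0.00
Scented candle €11.15: other taxable items → 7% → €0.78
Stainless water bottle €17.61: other taxable items → 7% → €1.23
Total tax = €17.47 + €1.07 + €0.63 + €0.90 + €1.89 + €1.46 + €2.40 + €0.78 + €1.23 = €27.83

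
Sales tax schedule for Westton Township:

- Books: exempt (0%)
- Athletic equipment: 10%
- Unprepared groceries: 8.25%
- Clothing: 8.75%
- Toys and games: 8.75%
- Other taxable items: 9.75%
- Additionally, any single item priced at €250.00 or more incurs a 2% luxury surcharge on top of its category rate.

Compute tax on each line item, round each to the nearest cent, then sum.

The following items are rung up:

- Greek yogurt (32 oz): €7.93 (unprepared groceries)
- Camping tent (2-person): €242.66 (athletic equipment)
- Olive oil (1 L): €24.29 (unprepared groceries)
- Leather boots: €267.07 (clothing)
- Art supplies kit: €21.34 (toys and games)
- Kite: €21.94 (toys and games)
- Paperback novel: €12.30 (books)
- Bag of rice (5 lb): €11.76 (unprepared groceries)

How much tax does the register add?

Greek yogurt (32 oz) €7.93: unprepared groceries → 8.25% → €0.65
Camping tent (2-person) €242.66: athletic equipment → 10% → €24.27
Olive oil (1 L) €24.29: unprepared groceries → 8.25% → €2.00
Leather boots €267.07: clothing → 8.75% + 2% surcharge = 10.75% → €28.71
Art supplies kit €21.34: toys and games → 8.75% → €1.87
Kite €21.94: toys and games → 8.75% → €1.92
Paperback novel €12.30: books → 0% → €0.00
Bag of rice (5 lb) €11.76: unprepared groceries → 8.25% → €0.97
Total tax = €0.65 + €24.27 + €2.00 + €28.71 + €1.87 + €1.92 + €0.97 = €60.39

€60.39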